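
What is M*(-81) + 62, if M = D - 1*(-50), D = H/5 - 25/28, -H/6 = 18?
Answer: -303251/140 ≈ -2166.1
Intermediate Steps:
H = -108 (H = -6*18 = -108)
D = -3149/140 (D = -108/5 - 25/28 = -3149/140 ≈ -22.493)
M = 3851/140 (M = -3149/140 - 1*(-50) = -3149/140 + 50 = 3851/140 ≈ 27.507)
M*(-81) + 62 = (3851/140)*(-81) + 62 = -311931/140 + 62 = -303251/140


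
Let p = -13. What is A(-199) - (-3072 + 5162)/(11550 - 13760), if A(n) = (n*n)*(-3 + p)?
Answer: -140028927/221 ≈ -6.3362e+5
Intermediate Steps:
A(n) = -16*n² (A(n) = (n*n)*(-3 - 13) = n²*(-16) = -16*n²)
A(-199) - (-3072 + 5162)/(11550 - 13760) = -16*(-199)² - (-3072 + 5162)/(11550 - 13760) = -16*39601 - 2090/(-2210) = -633616 - 2090*(-1)/2210 = -633616 - 1*(-209/221) = -633616 + 209/221 = -140028927/221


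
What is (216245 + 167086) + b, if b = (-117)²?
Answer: 397020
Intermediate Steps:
b = 13689
(216245 + 167086) + b = (216245 + 167086) + 13689 = 383331 + 13689 = 397020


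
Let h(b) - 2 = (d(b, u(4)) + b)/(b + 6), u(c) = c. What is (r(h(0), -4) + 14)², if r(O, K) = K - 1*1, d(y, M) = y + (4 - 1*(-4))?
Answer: 81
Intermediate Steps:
d(y, M) = 8 + y (d(y, M) = y + (4 + 4) = y + 8 = 8 + y)
h(b) = 2 + (8 + 2*b)/(6 + b) (h(b) = 2 + ((8 + b) + b)/(b + 6) = 2 + (8 + 2*b)/(6 + b))
r(O, K) = -1 + K (r(O, K) = K - 1 = -1 + K)
(r(h(0), -4) + 14)² = ((-1 - 4) + 14)² = (-5 + 14)² = 9² = 81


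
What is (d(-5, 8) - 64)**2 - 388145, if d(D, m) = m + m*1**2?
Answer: -385841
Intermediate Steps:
d(D, m) = 2*m (d(D, m) = m + m*1 = m + m = 2*m)
(d(-5, 8) - 64)**2 - 388145 = (2*8 - 64)**2 - 388145 = (16 - 64)**2 - 388145 = (-48)**2 - 388145 = 2304 - 388145 = -385841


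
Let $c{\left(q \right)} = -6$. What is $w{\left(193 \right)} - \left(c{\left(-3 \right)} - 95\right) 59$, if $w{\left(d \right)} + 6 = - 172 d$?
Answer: $-27243$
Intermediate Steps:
$w{\left(d \right)} = -6 - 172 d$
$w{\left(193 \right)} - \left(c{\left(-3 \right)} - 95\right) 59 = \left(-6 - 33196\right) - \left(-6 - 95\right) 59 = \left(-6 - 33196\right) - \left(-101\right) 59 = -33202 - -5959 = -33202 + 5959 = -27243$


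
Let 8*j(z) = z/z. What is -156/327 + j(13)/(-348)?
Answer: -144877/303456 ≈ -0.47742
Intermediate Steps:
j(z) = ⅛ (j(z) = (z/z)/8 = (⅛)*1 = ⅛)
-156/327 + j(13)/(-348) = -156/327 + (⅛)/(-348) = -156*1/327 + (⅛)*(-1/348) = -52/109 - 1/2784 = -144877/303456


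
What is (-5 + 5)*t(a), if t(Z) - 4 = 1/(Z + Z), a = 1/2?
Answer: 0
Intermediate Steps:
a = ½ ≈ 0.50000
t(Z) = 4 + 1/(2*Z) (t(Z) = 4 + 1/(Z + Z) = 4 + 1/(2*Z))
(-5 + 5)*t(a) = (-5 + 5)*(4 + 1/(2*(½))) = 0*(4 + (½)*2) = 0*(4 + 1) = 0*5 = 0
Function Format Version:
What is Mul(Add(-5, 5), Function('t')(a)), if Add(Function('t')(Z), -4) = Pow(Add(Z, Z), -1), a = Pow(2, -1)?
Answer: 0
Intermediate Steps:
a = Rational(1, 2) ≈ 0.50000
Function('t')(Z) = Add(4, Mul(Rational(1, 2), Pow(Z, -1))) (Function('t')(Z) = Add(4, Pow(Add(Z, Z), -1)) = Add(4, Pow(Mul(2, Z), -1)) = Add(4, Mul(Rational(1, 2), Pow(Z, -1))))
Mul(Add(-5, 5), Function('t')(a)) = Mul(Add(-5, 5), Add(4, Mul(Rational(1, 2), Pow(Rational(1, 2), -1)))) = Mul(0, Add(4, Mul(Rational(1, 2), 2))) = Mul(0, Add(4, 1)) = Mul(0, 5) = 0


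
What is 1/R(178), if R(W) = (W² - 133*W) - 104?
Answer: 1/7906 ≈ 0.00012649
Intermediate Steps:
R(W) = -104 + W² - 133*W
1/R(178) = 1/(-104 + 178² - 133*178) = 1/(-104 + 31684 - 23674) = 1/7906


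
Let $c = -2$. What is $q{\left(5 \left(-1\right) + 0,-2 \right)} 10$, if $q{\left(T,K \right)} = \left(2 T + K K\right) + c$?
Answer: $-80$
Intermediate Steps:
$q{\left(T,K \right)} = -2 + K^{2} + 2 T$ ($q{\left(T,K \right)} = \left(2 T + K K\right) - 2 = \left(2 T + K^{2}\right) - 2 = \left(K^{2} + 2 T\right) - 2 = -2 + K^{2} + 2 T$)
$q{\left(5 \left(-1\right) + 0,-2 \right)} 10 = \left(-2 + \left(-2\right)^{2} + 2 \left(5 \left(-1\right) + 0\right)\right) 10 = \left(-2 + 4 + 2 \left(-5 + 0\right)\right) 10 = \left(-2 + 4 + 2 \left(-5\right)\right) 10 = \left(-2 + 4 - 10\right) 10 = \left(-8\right) 10 = -80$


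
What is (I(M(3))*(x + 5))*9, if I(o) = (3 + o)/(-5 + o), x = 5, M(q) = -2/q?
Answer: -630/17 ≈ -37.059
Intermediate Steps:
I(o) = (3 + o)/(-5 + o)
(I(M(3))*(x + 5))*9 = (((3 - 2/3)/(-5 - 2/3))*(5 + 5))*9 = (((3 - 2*⅓)/(-5 - 2*⅓))*10)*9 = (((3 - ⅔)/(-5 - ⅔))*10)*9 = (((7/3)/(-17/3))*10)*9 = (-3/17*7/3*10)*9 = -7/17*10*9 = -70/17*9 = -630/17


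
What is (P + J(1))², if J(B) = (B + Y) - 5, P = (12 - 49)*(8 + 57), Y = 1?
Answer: 5798464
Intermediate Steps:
P = -2405 (P = -37*65 = -2405)
J(B) = -4 + B (J(B) = (B + 1) - 5 = (1 + B) - 5 = -4 + B)
(P + J(1))² = (-2405 + (-4 + 1))² = (-2405 - 3)² = (-2408)² = 5798464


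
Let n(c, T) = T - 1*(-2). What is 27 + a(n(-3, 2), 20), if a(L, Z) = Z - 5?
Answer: 42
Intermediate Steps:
n(c, T) = 2 + T (n(c, T) = T + 2 = 2 + T)
a(L, Z) = -5 + Z
27 + a(n(-3, 2), 20) = 27 + (-5 + 20) = 27 + 15 = 42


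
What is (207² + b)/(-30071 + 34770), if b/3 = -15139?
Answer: -2568/4699 ≈ -0.54650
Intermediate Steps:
b = -45417 (b = 3*(-15139) = -45417)
(207² + b)/(-30071 + 34770) = (207² - 45417)/(-30071 + 34770) = (42849 - 45417)/4699 = -2568*1/4699 = -2568/4699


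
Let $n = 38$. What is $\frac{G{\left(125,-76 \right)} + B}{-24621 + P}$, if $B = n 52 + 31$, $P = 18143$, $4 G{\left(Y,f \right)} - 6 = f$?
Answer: $- \frac{3979}{12956} \approx -0.30712$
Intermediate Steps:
$G{\left(Y,f \right)} = \frac{3}{2} + \frac{f}{4}$
$B = 2007$ ($B = 38 \cdot 52 + 31 = 1976 + 31 = 2007$)
$\frac{G{\left(125,-76 \right)} + B}{-24621 + P} = \frac{\left(\frac{3}{2} + \frac{1}{4} \left(-76\right)\right) + 2007}{-24621 + 18143} = \frac{\left(\frac{3}{2} - 19\right) + 2007}{-6478} = \left(- \frac{35}{2} + 2007\right) \left(- \frac{1}{6478}\right) = \frac{3979}{2} \left(- \frac{1}{6478}\right) = - \frac{3979}{12956}$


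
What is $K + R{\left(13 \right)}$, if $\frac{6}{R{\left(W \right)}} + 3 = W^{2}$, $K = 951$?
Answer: $\frac{78936}{83} \approx 951.04$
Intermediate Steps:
$R{\left(W \right)} = \frac{6}{-3 + W^{2}}$
$K + R{\left(13 \right)} = 951 + \frac{6}{-3 + 13^{2}} = 951 + \frac{6}{-3 + 169} = 951 + \frac{6}{166} = 951 + 6 \cdot \frac{1}{166} = 951 + \frac{3}{83} = \frac{78936}{83}$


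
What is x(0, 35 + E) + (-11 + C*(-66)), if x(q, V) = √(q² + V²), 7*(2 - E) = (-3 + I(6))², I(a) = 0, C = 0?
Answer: 173/7 ≈ 24.714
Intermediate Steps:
E = 5/7 (E = 2 - (-3 + 0)²/7 = 2 - ⅐*(-3)² = 2 - ⅐*9 = 2 - 9/7 = 5/7 ≈ 0.71429)
x(q, V) = √(V² + q²)
x(0, 35 + E) + (-11 + C*(-66)) = √((35 + 5/7)² + 0²) + (-11 + 0*(-66)) = √((250/7)² + 0) + (-11 + 0) = √(62500/49 + 0) - 11 = √(62500/49) - 11 = 250/7 - 11 = 173/7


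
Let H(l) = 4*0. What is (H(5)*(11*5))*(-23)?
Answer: 0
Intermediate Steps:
H(l) = 0
(H(5)*(11*5))*(-23) = (0*(11*5))*(-23) = (0*55)*(-23) = 0*(-23) = 0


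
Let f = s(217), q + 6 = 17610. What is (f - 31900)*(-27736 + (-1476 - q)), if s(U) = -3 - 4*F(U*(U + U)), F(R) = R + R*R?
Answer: 1660956369488416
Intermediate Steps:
F(R) = R + R²
q = 17604 (q = -6 + 17610 = 17604)
s(U) = -3 - 8*U²*(1 + 2*U²) (s(U) = -3 - 4*U*(U + U)*(1 + U*(U + U)) = -3 - 4*U*(2*U)*(1 + U*(2*U)) = -3 - 4*2*U²*(1 + 2*U²) = -3 - 8*U²*(1 + 2*U²))
f = -35478359451 (f = -3 - 16*217⁴ - 8*217² = -3 - 16*2217373921 - 8*47089 = -3 - 35477982736 - 376712 = -35478359451)
(f - 31900)*(-27736 + (-1476 - q)) = (-35478359451 - 31900)*(-27736 + (-1476 - 1*17604)) = -35478391351*(-27736 + (-1476 - 17604)) = -35478391351*(-27736 - 19080) = -35478391351*(-46816) = 1660956369488416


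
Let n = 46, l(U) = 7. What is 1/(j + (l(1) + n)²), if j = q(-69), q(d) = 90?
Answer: 1/2899 ≈ 0.00034495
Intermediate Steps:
j = 90
1/(j + (l(1) + n)²) = 1/(90 + (7 + 46)²) = 1/(90 + 53²) = 1/(90 + 2809) = 1/2899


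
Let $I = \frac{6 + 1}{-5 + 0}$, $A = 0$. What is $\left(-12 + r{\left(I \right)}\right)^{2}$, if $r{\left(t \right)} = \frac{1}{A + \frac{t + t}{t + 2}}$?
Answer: $\frac{29241}{196} \approx 149.19$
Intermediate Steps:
$I = - \frac{7}{5}$ ($I = \frac{7}{-5} = 7 \left(- \frac{1}{5}\right) = - \frac{7}{5} \approx -1.4$)
$r{\left(t \right)} = \frac{2 + t}{2 t}$ ($r{\left(t \right)} = \frac{1}{0 + \frac{t + t}{t + 2}} = \frac{1}{0 + \frac{2 t}{2 + t}} = \frac{1}{2 t \frac{1}{2 + t}} = \frac{2 + t}{2 t}$)
$\left(-12 + r{\left(I \right)}\right)^{2} = \left(-12 + \frac{2 - \frac{7}{5}}{2 \left(- \frac{7}{5}\right)}\right)^{2} = \left(-12 + \frac{1}{2} \left(- \frac{5}{7}\right) \frac{3}{5}\right)^{2} = \left(-12 - \frac{3}{14}\right)^{2} = \left(- \frac{171}{14}\right)^{2} = \frac{29241}{196}$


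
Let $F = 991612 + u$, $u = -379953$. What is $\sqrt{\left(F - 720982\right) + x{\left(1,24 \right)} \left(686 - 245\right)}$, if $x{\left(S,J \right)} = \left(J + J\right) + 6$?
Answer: $3 i \sqrt{9501} \approx 292.42 i$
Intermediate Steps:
$x{\left(S,J \right)} = 6 + 2 J$ ($x{\left(S,J \right)} = 2 J + 6 = 6 + 2 J$)
$F = 611659$ ($F = 991612 - 379953 = 611659$)
$\sqrt{\left(F - 720982\right) + x{\left(1,24 \right)} \left(686 - 245\right)} = \sqrt{\left(611659 - 720982\right) + \left(6 + 2 \cdot 24\right) \left(686 - 245\right)} = \sqrt{\left(611659 - 720982\right) + \left(6 + 48\right) 441} = \sqrt{-109323 + 54 \cdot 441} = \sqrt{-109323 + 23814} = \sqrt{-85509} = 3 i \sqrt{9501}$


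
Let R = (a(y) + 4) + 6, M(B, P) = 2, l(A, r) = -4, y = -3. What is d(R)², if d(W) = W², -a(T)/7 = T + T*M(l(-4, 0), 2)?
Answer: 28398241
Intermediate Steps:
a(T) = -21*T (a(T) = -7*(T + T*2) = -7*(T + 2*T) = -21*T)
R = 73 (R = (-21*(-3) + 4) + 6 = (63 + 4) + 6 = 67 + 6 = 73)
d(R)² = (73²)² = 5329² = 28398241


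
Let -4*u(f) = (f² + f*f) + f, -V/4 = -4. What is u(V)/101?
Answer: -132/101 ≈ -1.3069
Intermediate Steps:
V = 16 (V = -4*(-4) = 16)
u(f) = -f²/2 - f/4 (u(f) = -((f² + f*f) + f)/4 = -((f² + f²) + f)/4 = -(2*f² + f)/4 = -(f + 2*f²)/4 = -f²/2 - f/4)
u(V)/101 = -¼*16*(1 + 2*16)/101 = -¼*16*(1 + 32)*(1/101) = -¼*16*33*(1/101) = -132*1/101 = -132/101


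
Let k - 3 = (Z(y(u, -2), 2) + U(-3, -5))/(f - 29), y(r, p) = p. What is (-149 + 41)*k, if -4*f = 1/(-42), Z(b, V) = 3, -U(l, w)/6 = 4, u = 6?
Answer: -1959228/4871 ≈ -402.22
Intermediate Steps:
U(l, w) = -24 (U(l, w) = -6*4 = -24)
f = 1/168 (f = -¼/(-42) = -¼*(-1/42) = 1/168 ≈ 0.0059524)
k = 18141/4871 (k = 3 + (3 - 24)/(1/168 - 29) = 3 - 21/(-4871/168) = 3 - 21*(-168/4871) = 3 + 3528/4871 = 18141/4871 ≈ 3.7243)
(-149 + 41)*k = (-149 + 41)*(18141/4871) = -108*18141/4871 = -1959228/4871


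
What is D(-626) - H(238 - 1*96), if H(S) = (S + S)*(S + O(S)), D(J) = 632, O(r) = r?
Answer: -80024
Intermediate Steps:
H(S) = 4*S² (H(S) = (S + S)*(S + S) = (2*S)*(2*S) = 4*S²)
D(-626) - H(238 - 1*96) = 632 - 4*(238 - 1*96)² = 632 - 4*(238 - 96)² = 632 - 4*142² = 632 - 4*20164 = 632 - 1*80656 = 632 - 80656 = -80024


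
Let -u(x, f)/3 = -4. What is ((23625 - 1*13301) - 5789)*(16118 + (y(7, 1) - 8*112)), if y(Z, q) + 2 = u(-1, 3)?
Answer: 69077120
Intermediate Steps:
u(x, f) = 12 (u(x, f) = -3*(-4) = 12)
y(Z, q) = 10 (y(Z, q) = -2 + 12 = 10)
((23625 - 1*13301) - 5789)*(16118 + (y(7, 1) - 8*112)) = ((23625 - 1*13301) - 5789)*(16118 + (10 - 8*112)) = ((23625 - 13301) - 5789)*(16118 + (10 - 896)) = (10324 - 5789)*(16118 - 886) = 4535*15232 = 69077120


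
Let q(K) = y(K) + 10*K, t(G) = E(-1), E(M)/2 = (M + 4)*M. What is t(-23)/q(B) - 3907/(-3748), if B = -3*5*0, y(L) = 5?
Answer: -2953/18740 ≈ -0.15758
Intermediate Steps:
E(M) = 2*M*(4 + M) (E(M) = 2*((M + 4)*M) = 2*((4 + M)*M) = 2*(M*(4 + M)) = 2*M*(4 + M))
B = 0 (B = -15*0 = 0)
t(G) = -6 (t(G) = 2*(-1)*(4 - 1) = 2*(-1)*3 = -6)
q(K) = 5 + 10*K
t(-23)/q(B) - 3907/(-3748) = -6/(5 + 10*0) - 3907/(-3748) = -6/(5 + 0) - 3907*(-1/3748) = -6/5 + 3907/3748 = -2953/18740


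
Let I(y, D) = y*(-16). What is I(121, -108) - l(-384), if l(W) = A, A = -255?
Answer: -1681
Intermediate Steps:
I(y, D) = -16*y
l(W) = -255
I(121, -108) - l(-384) = -16*121 - 1*(-255) = -1936 + 255 = -1681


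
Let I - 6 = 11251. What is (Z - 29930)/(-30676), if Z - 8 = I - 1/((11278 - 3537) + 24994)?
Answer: 152749694/251044715 ≈ 0.60846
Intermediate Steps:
I = 11257 (I = 6 + 11251 = 11257)
Z = 368759774/32735 (Z = 8 + (11257 - 1/((11278 - 3537) + 24994)) = 8 + (11257 - 1/(7741 + 24994)) = 8 + (11257 - 1/32735) = 8 + 368497894/32735 = 368759774/32735 ≈ 11265.)
(Z - 29930)/(-30676) = (368759774/32735 - 29930)/(-30676) = -610998776/32735*(-1/30676) = 152749694/251044715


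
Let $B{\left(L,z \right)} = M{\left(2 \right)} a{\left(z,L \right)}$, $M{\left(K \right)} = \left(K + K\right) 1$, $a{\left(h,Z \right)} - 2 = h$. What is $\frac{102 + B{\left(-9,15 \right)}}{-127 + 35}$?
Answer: $- \frac{85}{46} \approx -1.8478$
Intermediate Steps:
$a{\left(h,Z \right)} = 2 + h$
$M{\left(K \right)} = 2 K$ ($M{\left(K \right)} = 2 K 1 = 2 K$)
$B{\left(L,z \right)} = 8 + 4 z$ ($B{\left(L,z \right)} = 2 \cdot 2 \left(2 + z\right) = 4 \left(2 + z\right) = 8 + 4 z$)
$\frac{102 + B{\left(-9,15 \right)}}{-127 + 35} = \frac{102 + \left(8 + 4 \cdot 15\right)}{-127 + 35} = \frac{102 + \left(8 + 60\right)}{-92} = \left(102 + 68\right) \left(- \frac{1}{92}\right) = 170 \left(- \frac{1}{92}\right) = - \frac{85}{46}$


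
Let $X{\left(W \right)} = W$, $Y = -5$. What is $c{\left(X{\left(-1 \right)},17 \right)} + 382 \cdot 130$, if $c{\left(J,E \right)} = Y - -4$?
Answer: $49659$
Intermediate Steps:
$c{\left(J,E \right)} = -1$ ($c{\left(J,E \right)} = -5 - -4 = -5 + 4 = -1$)
$c{\left(X{\left(-1 \right)},17 \right)} + 382 \cdot 130 = -1 + 382 \cdot 130 = -1 + 49660 = 49659$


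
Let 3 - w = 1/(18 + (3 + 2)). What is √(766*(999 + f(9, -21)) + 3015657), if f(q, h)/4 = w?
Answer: √2004883435/23 ≈ 1946.8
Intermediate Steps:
w = 68/23 (w = 3 - 1/(18 + (3 + 2)) = 3 - 1/(18 + 5) = 3 - 1/23 = 68/23 ≈ 2.9565)
f(q, h) = 272/23 (f(q, h) = 4*(68/23) = 272/23)
√(766*(999 + f(9, -21)) + 3015657) = √(766*(999 + 272/23) + 3015657) = √(766*(23249/23) + 3015657) = √(17808734/23 + 3015657) = √(87168845/23) = √2004883435/23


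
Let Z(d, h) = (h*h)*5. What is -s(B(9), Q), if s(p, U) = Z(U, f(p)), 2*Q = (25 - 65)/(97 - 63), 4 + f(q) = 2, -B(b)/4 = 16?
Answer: -20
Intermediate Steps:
B(b) = -64 (B(b) = -4*16 = -64)
f(q) = -2 (f(q) = -4 + 2 = -2)
Q = -10/17 (Q = ((25 - 65)/(97 - 63))/2 = (-40/34)/2 = (-40*1/34)/2 = (½)*(-20/17) = -10/17 ≈ -0.58823)
Z(d, h) = 5*h² (Z(d, h) = h²*5 = 5*h²)
s(p, U) = 20 (s(p, U) = 5*(-2)² = 5*4 = 20)
-s(B(9), Q) = -1*20 = -20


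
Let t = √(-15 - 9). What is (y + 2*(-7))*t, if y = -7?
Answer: -42*I*√6 ≈ -102.88*I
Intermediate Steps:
t = 2*I*√6 (t = √(-24) = 2*I*√6 ≈ 4.899*I)
(y + 2*(-7))*t = (-7 + 2*(-7))*(2*I*√6) = (-7 - 14)*(2*I*√6) = -42*I*√6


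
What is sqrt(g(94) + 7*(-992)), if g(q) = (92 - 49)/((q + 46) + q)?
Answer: I*sqrt(42246178)/78 ≈ 83.33*I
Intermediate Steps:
g(q) = 43/(46 + 2*q) (g(q) = 43/((46 + q) + q) = 43/(46 + 2*q))
sqrt(g(94) + 7*(-992)) = sqrt(43/(2*(23 + 94)) + 7*(-992)) = sqrt((43/2)/117 - 6944) = sqrt((43/2)*(1/117) - 6944) = sqrt(43/234 - 6944) = sqrt(-1624853/234) = I*sqrt(42246178)/78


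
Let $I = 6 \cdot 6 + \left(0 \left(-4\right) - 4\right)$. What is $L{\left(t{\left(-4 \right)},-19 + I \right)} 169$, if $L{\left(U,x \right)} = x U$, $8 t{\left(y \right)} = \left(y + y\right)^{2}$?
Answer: $17576$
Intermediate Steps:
$t{\left(y \right)} = \frac{y^{2}}{2}$ ($t{\left(y \right)} = \frac{\left(y + y\right)^{2}}{8} = \frac{\left(2 y\right)^{2}}{8} = \frac{4 y^{2}}{8} = \frac{y^{2}}{2}$)
$I = 32$ ($I = 36 + \left(0 - 4\right) = 36 - 4 = 32$)
$L{\left(U,x \right)} = U x$
$L{\left(t{\left(-4 \right)},-19 + I \right)} 169 = \frac{\left(-4\right)^{2}}{2} \left(-19 + 32\right) 169 = \frac{1}{2} \cdot 16 \cdot 13 \cdot 169 = 8 \cdot 13 \cdot 169 = 104 \cdot 169 = 17576$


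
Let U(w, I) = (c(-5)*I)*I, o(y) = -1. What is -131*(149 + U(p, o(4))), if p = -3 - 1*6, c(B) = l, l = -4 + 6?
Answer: -19781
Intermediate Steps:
l = 2
c(B) = 2
p = -9 (p = -3 - 6 = -9)
U(w, I) = 2*I² (U(w, I) = (2*I)*I = 2*I²)
-131*(149 + U(p, o(4))) = -131*(149 + 2*(-1)²) = -131*(149 + 2*1) = -131*(149 + 2) = -131*151 = -19781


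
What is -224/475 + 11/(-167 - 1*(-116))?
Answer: -16649/24225 ≈ -0.68727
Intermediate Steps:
-224/475 + 11/(-167 - 1*(-116)) = -224*1/475 + 11/(-167 + 116) = -224/475 + 11/(-51) = -224/475 + 11*(-1/51) = -224/475 - 11/51 = -16649/24225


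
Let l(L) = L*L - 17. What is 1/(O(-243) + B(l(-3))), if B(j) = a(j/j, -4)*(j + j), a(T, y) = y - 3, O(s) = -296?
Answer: -1/184 ≈ -0.0054348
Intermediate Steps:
l(L) = -17 + L**2 (l(L) = L**2 - 17 = -17 + L**2)
a(T, y) = -3 + y
B(j) = -14*j (B(j) = (-3 - 4)*(j + j) = -14*j)
1/(O(-243) + B(l(-3))) = 1/(-296 - 14*(-17 + (-3)**2)) = 1/(-296 - 14*(-17 + 9)) = 1/(-296 - 14*(-8)) = 1/(-296 + 112) = 1/(-184) = -1/184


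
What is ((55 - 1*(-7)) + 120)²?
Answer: 33124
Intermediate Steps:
((55 - 1*(-7)) + 120)² = ((55 + 7) + 120)² = (62 + 120)² = 182² = 33124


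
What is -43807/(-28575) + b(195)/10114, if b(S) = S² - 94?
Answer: 1526942323/289007550 ≈ 5.2834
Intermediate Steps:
b(S) = -94 + S²
-43807/(-28575) + b(195)/10114 = -43807/(-28575) + (-94 + 195²)/10114 = -43807*(-1/28575) + (-94 + 38025)*(1/10114) = 43807/28575 + 37931*(1/10114) = 43807/28575 + 37931/10114 = 1526942323/289007550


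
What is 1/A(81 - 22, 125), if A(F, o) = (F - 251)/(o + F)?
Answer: -23/24 ≈ -0.95833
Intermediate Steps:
A(F, o) = (-251 + F)/(F + o)
1/A(81 - 22, 125) = 1/((-251 + (81 - 22))/((81 - 22) + 125)) = 1/((-251 + 59)/(59 + 125)) = 1/(-192/184) = 1/((1/184)*(-192)) = 1/(-24/23) = -23/24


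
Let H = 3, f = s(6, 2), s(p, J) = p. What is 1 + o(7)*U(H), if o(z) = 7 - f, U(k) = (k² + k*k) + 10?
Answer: 29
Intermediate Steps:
f = 6
U(k) = 10 + 2*k² (U(k) = (k² + k²) + 10 = 2*k² + 10 = 10 + 2*k²)
o(z) = 1 (o(z) = 7 - 1*6 = 7 - 6 = 1)
1 + o(7)*U(H) = 1 + 1*(10 + 2*3²) = 1 + 1*(10 + 2*9) = 1 + 1*(10 + 18) = 1 + 1*28 = 1 + 28 = 29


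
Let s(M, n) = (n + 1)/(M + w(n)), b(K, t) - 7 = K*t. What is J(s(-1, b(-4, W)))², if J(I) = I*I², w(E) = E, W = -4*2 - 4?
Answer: 481890304/387420489 ≈ 1.2438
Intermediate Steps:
W = -12 (W = -8 - 4 = -12)
b(K, t) = 7 + K*t
s(M, n) = (1 + n)/(M + n) (s(M, n) = (n + 1)/(M + n) = (1 + n)/(M + n))
J(I) = I³
J(s(-1, b(-4, W)))² = (((1 + (7 - 4*(-12)))/(-1 + (7 - 4*(-12))))³)² = (((1 + (7 + 48))/(-1 + (7 + 48)))³)² = (((1 + 55)/(-1 + 55))³)² = ((56/54)³)² = (((1/54)*56)³)² = ((28/27)³)² = (21952/19683)² = 481890304/387420489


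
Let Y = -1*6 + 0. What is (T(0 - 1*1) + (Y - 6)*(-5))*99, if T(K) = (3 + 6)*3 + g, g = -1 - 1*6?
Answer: 7920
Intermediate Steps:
g = -7 (g = -1 - 6 = -7)
Y = -6 (Y = -6 + 0 = -6)
T(K) = 20 (T(K) = (3 + 6)*3 - 7 = 9*3 - 7 = 27 - 7 = 20)
(T(0 - 1*1) + (Y - 6)*(-5))*99 = (20 + (-6 - 6)*(-5))*99 = (20 - 12*(-5))*99 = (20 + 60)*99 = 80*99 = 7920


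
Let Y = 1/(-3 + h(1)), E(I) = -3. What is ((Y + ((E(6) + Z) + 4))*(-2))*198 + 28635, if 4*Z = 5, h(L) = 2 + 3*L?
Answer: 27546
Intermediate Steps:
Z = 5/4 (Z = (¼)*5 = 5/4 ≈ 1.2500)
Y = ½ (Y = 1/(-3 + (2 + 3*1)) = 1/(-3 + (2 + 3)) = 1/(-3 + 5) = 1/2 = ½ ≈ 0.50000)
((Y + ((E(6) + Z) + 4))*(-2))*198 + 28635 = ((½ + ((-3 + 5/4) + 4))*(-2))*198 + 28635 = ((½ + (-7/4 + 4))*(-2))*198 + 28635 = ((½ + 9/4)*(-2))*198 + 28635 = ((11/4)*(-2))*198 + 28635 = -11/2*198 + 28635 = -1089 + 28635 = 27546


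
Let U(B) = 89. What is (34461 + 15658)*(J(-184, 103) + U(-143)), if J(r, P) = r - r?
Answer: 4460591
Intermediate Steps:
J(r, P) = 0
(34461 + 15658)*(J(-184, 103) + U(-143)) = (34461 + 15658)*(0 + 89) = 50119*89 = 4460591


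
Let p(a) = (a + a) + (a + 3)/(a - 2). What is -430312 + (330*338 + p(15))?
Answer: -4143628/13 ≈ -3.1874e+5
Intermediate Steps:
p(a) = 2*a + (3 + a)/(-2 + a)
-430312 + (330*338 + p(15)) = -430312 + (330*338 + (3 - 3*15 + 2*15**2)/(-2 + 15)) = -430312 + (111540 + (3 - 45 + 2*225)/13) = -430312 + (111540 + (3 - 45 + 450)/13) = -430312 + (111540 + (1/13)*408) = -430312 + (111540 + 408/13) = -430312 + 1450428/13 = -4143628/13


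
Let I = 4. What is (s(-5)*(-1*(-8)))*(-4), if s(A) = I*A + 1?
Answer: 608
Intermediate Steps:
s(A) = 1 + 4*A (s(A) = 4*A + 1 = 1 + 4*A)
(s(-5)*(-1*(-8)))*(-4) = ((1 + 4*(-5))*(-1*(-8)))*(-4) = ((1 - 20)*8)*(-4) = -19*8*(-4) = -152*(-4) = 608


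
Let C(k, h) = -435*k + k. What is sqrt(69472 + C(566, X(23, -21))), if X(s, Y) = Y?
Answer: 2*I*sqrt(44043) ≈ 419.73*I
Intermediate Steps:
C(k, h) = -434*k
sqrt(69472 + C(566, X(23, -21))) = sqrt(69472 - 434*566) = sqrt(69472 - 245644) = sqrt(-176172) = 2*I*sqrt(44043)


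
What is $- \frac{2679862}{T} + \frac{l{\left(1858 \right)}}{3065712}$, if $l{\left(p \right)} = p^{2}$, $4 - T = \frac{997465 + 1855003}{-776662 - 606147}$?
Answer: $- \frac{19723427680743565}{44621565898} \approx -4.4202 \cdot 10^{5}$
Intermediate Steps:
$T = \frac{8383704}{1382809}$ ($T = 4 - \frac{997465 + 1855003}{-776662 - 606147} = 4 - \frac{2852468}{-1382809} = 4 - 2852468 \left(- \frac{1}{1382809}\right) = 4 - - \frac{2852468}{1382809} = 4 + \frac{2852468}{1382809} = \frac{8383704}{1382809} \approx 6.0628$)
$- \frac{2679862}{T} + \frac{l{\left(1858 \right)}}{3065712} = - \frac{2679862}{\frac{8383704}{1382809}} + \frac{1858^{2}}{3065712} = \left(-2679862\right) \frac{1382809}{8383704} + 3452164 \cdot \frac{1}{3065712} = - \frac{1852868646179}{4191852} + \frac{863041}{766428} = - \frac{19723427680743565}{44621565898}$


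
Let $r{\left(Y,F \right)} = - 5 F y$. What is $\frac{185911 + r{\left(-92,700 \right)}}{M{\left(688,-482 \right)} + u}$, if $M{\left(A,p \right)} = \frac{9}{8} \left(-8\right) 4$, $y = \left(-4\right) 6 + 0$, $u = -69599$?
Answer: $- \frac{269911}{69635} \approx -3.8761$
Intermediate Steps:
$y = -24$ ($y = -24 + 0 = -24$)
$r{\left(Y,F \right)} = 120 F$ ($r{\left(Y,F \right)} = - 5 F \left(-24\right) = 120 F$)
$M{\left(A,p \right)} = -36$ ($M{\left(A,p \right)} = 9 \cdot \frac{1}{8} \left(-8\right) 4 = \frac{9}{8} \left(-8\right) 4 = \left(-9\right) 4 = -36$)
$\frac{185911 + r{\left(-92,700 \right)}}{M{\left(688,-482 \right)} + u} = \frac{185911 + 120 \cdot 700}{-36 - 69599} = \frac{185911 + 84000}{-69635} = 269911 \left(- \frac{1}{69635}\right) = - \frac{269911}{69635}$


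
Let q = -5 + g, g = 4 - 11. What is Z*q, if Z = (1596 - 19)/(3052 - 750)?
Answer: -9462/1151 ≈ -8.2207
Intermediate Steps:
g = -7
Z = 1577/2302 ≈ 0.68506
q = -12 (q = -5 - 7 = -12)
Z*q = (1577/2302)*(-12) = -9462/1151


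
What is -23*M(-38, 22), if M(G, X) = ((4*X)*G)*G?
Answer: -2922656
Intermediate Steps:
M(G, X) = 4*X*G**2 (M(G, X) = (4*G*X)*G = 4*X*G**2)
-23*M(-38, 22) = -92*22*(-38)**2 = -92*22*1444 = -23*127072 = -2922656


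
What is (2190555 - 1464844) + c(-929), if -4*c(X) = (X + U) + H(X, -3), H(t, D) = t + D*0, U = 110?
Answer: 726148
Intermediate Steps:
H(t, D) = t (H(t, D) = t + 0 = t)
c(X) = -55/2 - X/2 (c(X) = -((X + 110) + X)/4 = -((110 + X) + X)/4 = -(110 + 2*X)/4 = -55/2 - X/2)
(2190555 - 1464844) + c(-929) = (2190555 - 1464844) + (-55/2 - ½*(-929)) = 725711 + (-55/2 + 929/2) = 725711 + 437 = 726148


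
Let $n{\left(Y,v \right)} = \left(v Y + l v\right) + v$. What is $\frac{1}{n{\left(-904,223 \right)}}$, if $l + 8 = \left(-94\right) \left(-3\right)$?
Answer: $- \frac{1}{140267} \approx -7.1293 \cdot 10^{-6}$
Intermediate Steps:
$l = 274$ ($l = -8 - -282 = -8 + 282 = 274$)
$n{\left(Y,v \right)} = 275 v + Y v$ ($n{\left(Y,v \right)} = \left(v Y + 274 v\right) + v = \left(Y v + 274 v\right) + v = \left(274 v + Y v\right) + v = 275 v + Y v$)
$\frac{1}{n{\left(-904,223 \right)}} = \frac{1}{223 \left(275 - 904\right)} = \frac{1}{223 \left(-629\right)} = \frac{1}{-140267} = - \frac{1}{140267}$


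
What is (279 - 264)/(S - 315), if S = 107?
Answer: -15/208 ≈ -0.072115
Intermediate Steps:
(279 - 264)/(S - 315) = (279 - 264)/(107 - 315) = 15/(-208) = 15*(-1/208) = -15/208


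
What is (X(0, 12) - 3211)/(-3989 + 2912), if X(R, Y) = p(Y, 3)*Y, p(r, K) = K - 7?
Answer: 3259/1077 ≈ 3.0260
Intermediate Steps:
p(r, K) = -7 + K
X(R, Y) = -4*Y (X(R, Y) = (-7 + 3)*Y = -4*Y)
(X(0, 12) - 3211)/(-3989 + 2912) = (-4*12 - 3211)/(-3989 + 2912) = (-48 - 3211)/(-1077) = -3259*(-1/1077) = 3259/1077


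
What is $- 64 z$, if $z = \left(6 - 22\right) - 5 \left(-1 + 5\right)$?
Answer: $2304$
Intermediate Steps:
$z = -36$ ($z = -16 - 20 = -36$)
$- 64 z = \left(-64\right) \left(-36\right) = 2304$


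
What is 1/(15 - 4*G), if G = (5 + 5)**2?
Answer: -1/385 ≈ -0.0025974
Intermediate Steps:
G = 100 (G = 10**2 = 100)
1/(15 - 4*G) = 1/(15 - 4*100) = 1/(15 - 400) = 1/(-385) = -1/385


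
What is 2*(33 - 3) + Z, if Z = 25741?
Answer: 25801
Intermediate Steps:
2*(33 - 3) + Z = 2*(33 - 3) + 25741 = 2*30 + 25741 = 60 + 25741 = 25801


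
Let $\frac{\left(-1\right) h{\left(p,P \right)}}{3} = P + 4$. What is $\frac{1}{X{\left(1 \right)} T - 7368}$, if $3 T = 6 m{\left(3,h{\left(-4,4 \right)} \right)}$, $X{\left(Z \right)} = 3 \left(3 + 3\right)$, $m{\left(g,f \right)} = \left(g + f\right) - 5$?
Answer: $- \frac{1}{8304} \approx -0.00012042$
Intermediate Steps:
$h{\left(p,P \right)} = -12 - 3 P$ ($h{\left(p,P \right)} = - 3 \left(P + 4\right) = - 3 \left(4 + P\right) = -12 - 3 P$)
$m{\left(g,f \right)} = -5 + f + g$ ($m{\left(g,f \right)} = \left(f + g\right) - 5 = -5 + f + g$)
$X{\left(Z \right)} = 18$ ($X{\left(Z \right)} = 3 \cdot 6 = 18$)
$T = -52$ ($T = \frac{6 \left(-5 - 24 + 3\right)}{3} = \frac{6 \left(-26\right)}{3} = \frac{1}{3} \left(-156\right) = -52$)
$\frac{1}{X{\left(1 \right)} T - 7368} = \frac{1}{18 \left(-52\right) - 7368} = \frac{1}{-936 - 7368} = \frac{1}{-8304} = - \frac{1}{8304}$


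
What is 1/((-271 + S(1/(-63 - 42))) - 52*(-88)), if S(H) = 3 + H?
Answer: 105/452339 ≈ 0.00023213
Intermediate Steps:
1/((-271 + S(1/(-63 - 42))) - 52*(-88)) = 1/((-271 + (3 + 1/(-63 - 42))) - 52*(-88)) = 1/((-271 + (3 + 1/(-105))) + 4576) = 1/((-271 + (3 - 1/105)) + 4576) = 1/((-271 + 314/105) + 4576) = 1/(-28141/105 + 4576) = 1/(452339/105) = 105/452339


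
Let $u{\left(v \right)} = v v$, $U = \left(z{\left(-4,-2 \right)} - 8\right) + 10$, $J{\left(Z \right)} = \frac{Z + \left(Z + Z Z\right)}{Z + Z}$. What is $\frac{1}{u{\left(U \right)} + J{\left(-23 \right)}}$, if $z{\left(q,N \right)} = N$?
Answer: $- \frac{2}{21} \approx -0.095238$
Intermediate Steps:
$J{\left(Z \right)} = \frac{Z^{2} + 2 Z}{2 Z}$ ($J{\left(Z \right)} = \frac{Z + \left(Z + Z^{2}\right)}{2 Z} = \left(Z^{2} + 2 Z\right) \frac{1}{2 Z} = \frac{Z^{2} + 2 Z}{2 Z}$)
$U = 0$ ($U = \left(-2 - 8\right) + 10 = -10 + 10 = 0$)
$u{\left(v \right)} = v^{2}$
$\frac{1}{u{\left(U \right)} + J{\left(-23 \right)}} = \frac{1}{0^{2} + \left(1 + \frac{1}{2} \left(-23\right)\right)} = \frac{1}{0 + \left(1 - \frac{23}{2}\right)} = \frac{1}{0 - \frac{21}{2}} = \frac{1}{- \frac{21}{2}} = - \frac{2}{21}$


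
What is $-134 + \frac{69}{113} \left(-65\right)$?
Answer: $- \frac{19627}{113} \approx -173.69$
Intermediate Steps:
$-134 + \frac{69}{113} \left(-65\right) = -134 - \frac{4485}{113} = - \frac{19627}{113}$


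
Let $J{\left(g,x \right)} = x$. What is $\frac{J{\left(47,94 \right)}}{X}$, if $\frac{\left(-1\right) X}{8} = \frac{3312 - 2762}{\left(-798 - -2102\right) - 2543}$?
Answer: $\frac{58233}{2200} \approx 26.47$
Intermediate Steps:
$X = \frac{4400}{1239}$ ($X = - 8 \frac{3312 - 2762}{\left(-798 - -2102\right) - 2543} = - 8 \frac{550}{\left(-798 + 2102\right) - 2543} = - 8 \frac{550}{1304 - 2543} = - 8 \frac{550}{-1239} = - 8 \cdot 550 \left(- \frac{1}{1239}\right) = \left(-8\right) \left(- \frac{550}{1239}\right) = \frac{4400}{1239} \approx 3.5513$)
$\frac{J{\left(47,94 \right)}}{X} = \frac{94}{\frac{4400}{1239}} = 94 \cdot \frac{1239}{4400} = \frac{58233}{2200}$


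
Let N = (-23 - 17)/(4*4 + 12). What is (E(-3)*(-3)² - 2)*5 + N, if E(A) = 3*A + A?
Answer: -3860/7 ≈ -551.43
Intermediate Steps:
E(A) = 4*A
N = -10/7 (N = -40/(16 + 12) = -40/28 = -40*1/28 = -10/7 ≈ -1.4286)
(E(-3)*(-3)² - 2)*5 + N = ((4*(-3))*(-3)² - 2)*5 - 10/7 = (-12*9 - 2)*5 - 10/7 = (-108 - 2)*5 - 10/7 = -110*5 - 10/7 = -550 - 10/7 = -3860/7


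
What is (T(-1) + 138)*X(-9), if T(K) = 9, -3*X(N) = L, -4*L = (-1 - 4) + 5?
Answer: 0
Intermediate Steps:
L = 0 (L = -((-1 - 4) + 5)/4 = -(-5 + 5)/4 = -1/4*0 = 0)
X(N) = 0 (X(N) = -1/3*0 = 0)
(T(-1) + 138)*X(-9) = (9 + 138)*0 = 147*0 = 0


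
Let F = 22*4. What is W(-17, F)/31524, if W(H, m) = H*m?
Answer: -374/7881 ≈ -0.047456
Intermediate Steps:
F = 88
W(-17, F)/31524 = -17*88/31524 = -1496*1/31524 = -374/7881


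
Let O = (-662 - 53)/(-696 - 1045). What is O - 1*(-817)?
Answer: 1423112/1741 ≈ 817.41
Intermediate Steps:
O = 715/1741 (O = -715/(-1741) = -715*(-1/1741) = 715/1741 ≈ 0.41068)
O - 1*(-817) = 715/1741 - 1*(-817) = 715/1741 + 817 = 1423112/1741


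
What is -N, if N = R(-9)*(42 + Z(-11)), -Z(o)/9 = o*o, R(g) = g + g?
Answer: -18846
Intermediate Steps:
R(g) = 2*g
Z(o) = -9*o**2 (Z(o) = -9*o*o = -9*o**2)
N = 18846 (N = (2*(-9))*(42 - 9*(-11)**2) = -18*(42 - 9*121) = -18*(42 - 1089) = -18*(-1047) = 18846)
-N = -1*18846 = -18846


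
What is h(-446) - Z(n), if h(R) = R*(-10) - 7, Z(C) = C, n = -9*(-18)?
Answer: 4291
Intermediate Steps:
n = 162
h(R) = -7 - 10*R (h(R) = -10*R - 7 = -7 - 10*R)
h(-446) - Z(n) = (-7 - 10*(-446)) - 1*162 = (-7 + 4460) - 162 = 4453 - 162 = 4291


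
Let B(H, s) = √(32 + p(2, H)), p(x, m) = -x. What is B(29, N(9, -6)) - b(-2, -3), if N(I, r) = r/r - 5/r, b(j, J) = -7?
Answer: 7 + √30 ≈ 12.477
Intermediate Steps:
N(I, r) = 1 - 5/r
B(H, s) = √30 (B(H, s) = √(32 - 1*2) = √(32 - 2) = √30)
B(29, N(9, -6)) - b(-2, -3) = √30 - 1*(-7) = √30 + 7 = 7 + √30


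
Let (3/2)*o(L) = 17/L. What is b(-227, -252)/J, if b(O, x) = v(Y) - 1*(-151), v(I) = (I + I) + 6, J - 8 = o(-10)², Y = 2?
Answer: 36225/2089 ≈ 17.341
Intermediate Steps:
o(L) = 34/(3*L) (o(L) = 2*(17/L)/3 = 34/(3*L))
J = 2089/225 (J = 8 + ((34/3)/(-10))² = 8 + ((34/3)*(-⅒))² = 8 + (-17/15)² = 8 + 289/225 = 2089/225 ≈ 9.2844)
v(I) = 6 + 2*I (v(I) = 2*I + 6 = 6 + 2*I)
b(O, x) = 161 (b(O, x) = (6 + 2*2) - 1*(-151) = (6 + 4) + 151 = 10 + 151 = 161)
b(-227, -252)/J = 161/(2089/225) = 161*(225/2089) = 36225/2089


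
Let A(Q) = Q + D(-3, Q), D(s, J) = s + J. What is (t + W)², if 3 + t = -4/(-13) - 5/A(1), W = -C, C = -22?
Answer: 99856/169 ≈ 590.86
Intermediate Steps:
D(s, J) = J + s
W = 22 (W = -1*(-22) = 22)
A(Q) = -3 + 2*Q (A(Q) = Q + (Q - 3) = Q + (-3 + Q) = -3 + 2*Q)
t = 30/13 (t = -3 + (-4/(-13) - 5/(-3 + 2*1)) = -3 + (-4*(-1/13) - 5/(-3 + 2)) = -3 + (4/13 - 5/(-1)) = -3 + (4/13 - 5*(-1)) = -3 + (4/13 + 5) = -3 + 69/13 = 30/13 ≈ 2.3077)
(t + W)² = (30/13 + 22)² = (316/13)² = 99856/169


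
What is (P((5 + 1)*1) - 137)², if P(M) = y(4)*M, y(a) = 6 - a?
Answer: 15625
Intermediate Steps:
P(M) = 2*M (P(M) = (6 - 1*4)*M = (6 - 4)*M = 2*M)
(P((5 + 1)*1) - 137)² = (2*((5 + 1)*1) - 137)² = (2*(6*1) - 137)² = (2*6 - 137)² = (12 - 137)² = (-125)² = 15625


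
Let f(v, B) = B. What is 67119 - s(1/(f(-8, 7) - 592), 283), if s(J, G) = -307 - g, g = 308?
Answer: 67734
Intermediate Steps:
s(J, G) = -615 (s(J, G) = -307 - 1*308 = -307 - 308 = -615)
67119 - s(1/(f(-8, 7) - 592), 283) = 67119 - 1*(-615) = 67119 + 615 = 67734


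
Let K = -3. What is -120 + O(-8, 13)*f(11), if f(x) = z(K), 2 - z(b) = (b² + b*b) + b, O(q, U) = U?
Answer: -289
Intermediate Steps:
z(b) = 2 - b - 2*b² (z(b) = 2 - ((b² + b*b) + b) = 2 - ((b² + b²) + b) = 2 - (2*b² + b) = 2 - (b + 2*b²) = 2 + (-b - 2*b²) = 2 - b - 2*b²)
f(x) = -13 (f(x) = 2 - 1*(-3) - 2*(-3)² = 2 + 3 - 2*9 = 2 + 3 - 18 = -13)
-120 + O(-8, 13)*f(11) = -120 + 13*(-13) = -120 - 169 = -289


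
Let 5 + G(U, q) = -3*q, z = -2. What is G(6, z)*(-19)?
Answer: -19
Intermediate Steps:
G(U, q) = -5 - 3*q
G(6, z)*(-19) = (-5 - 3*(-2))*(-19) = (-5 + 6)*(-19) = 1*(-19) = -19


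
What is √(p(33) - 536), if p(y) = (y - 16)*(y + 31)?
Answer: 2*√138 ≈ 23.495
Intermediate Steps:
p(y) = (-16 + y)*(31 + y)
√(p(33) - 536) = √((-496 + 33² + 15*33) - 536) = √((-496 + 1089 + 495) - 536) = √(1088 - 536) = √552 = 2*√138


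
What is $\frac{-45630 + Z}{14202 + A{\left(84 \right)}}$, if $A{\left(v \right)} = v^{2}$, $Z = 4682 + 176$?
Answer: $- \frac{20386}{10629} \approx -1.918$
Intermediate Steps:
$Z = 4858$
$\frac{-45630 + Z}{14202 + A{\left(84 \right)}} = \frac{-45630 + 4858}{14202 + 84^{2}} = - \frac{40772}{14202 + 7056} = - \frac{40772}{21258} = \left(-40772\right) \frac{1}{21258} = - \frac{20386}{10629}$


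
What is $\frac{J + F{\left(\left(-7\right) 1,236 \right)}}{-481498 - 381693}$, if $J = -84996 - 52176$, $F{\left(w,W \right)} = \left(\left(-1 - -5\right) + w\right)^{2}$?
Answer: $\frac{137163}{863191} \approx 0.1589$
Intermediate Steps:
$F{\left(w,W \right)} = \left(4 + w\right)^{2}$ ($F{\left(w,W \right)} = \left(\left(-1 + 5\right) + w\right)^{2} = \left(4 + w\right)^{2}$)
$J = -137172$
$\frac{J + F{\left(\left(-7\right) 1,236 \right)}}{-481498 - 381693} = \frac{-137172 + \left(4 - 7\right)^{2}}{-481498 - 381693} = \frac{-137172 + \left(4 - 7\right)^{2}}{-863191} = \left(-137172 + \left(-3\right)^{2}\right) \left(- \frac{1}{863191}\right) = \left(-137172 + 9\right) \left(- \frac{1}{863191}\right) = \left(-137163\right) \left(- \frac{1}{863191}\right) = \frac{137163}{863191}$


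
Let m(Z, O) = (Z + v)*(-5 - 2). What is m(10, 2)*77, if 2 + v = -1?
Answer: -3773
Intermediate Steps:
v = -3 (v = -2 - 1 = -3)
m(Z, O) = 21 - 7*Z (m(Z, O) = (Z - 3)*(-5 - 2) = (-3 + Z)*(-7) = 21 - 7*Z)
m(10, 2)*77 = (21 - 7*10)*77 = (21 - 70)*77 = -49*77 = -3773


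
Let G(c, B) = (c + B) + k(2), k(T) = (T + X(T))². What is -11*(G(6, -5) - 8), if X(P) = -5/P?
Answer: 297/4 ≈ 74.250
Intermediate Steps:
k(T) = (T - 5/T)²
G(c, B) = ¼ + B + c (G(c, B) = (c + B) + (-5 + 2²)²/2² = (B + c) + (-5 + 4)²/4 = (B + c) + (¼)*(-1)² = (B + c) + (¼)*1 = (B + c) + ¼ = ¼ + B + c)
-11*(G(6, -5) - 8) = -11*((¼ - 5 + 6) - 8) = -11*(5/4 - 8) = -11*(-27/4) = 297/4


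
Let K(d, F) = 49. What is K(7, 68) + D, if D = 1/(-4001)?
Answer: 196048/4001 ≈ 49.000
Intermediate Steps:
D = -1/4001 ≈ -0.00024994
K(7, 68) + D = 49 - 1/4001 = 196048/4001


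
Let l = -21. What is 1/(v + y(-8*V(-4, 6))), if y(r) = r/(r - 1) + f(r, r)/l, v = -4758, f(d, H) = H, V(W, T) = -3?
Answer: -161/766054 ≈ -0.00021017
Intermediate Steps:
y(r) = -r/21 + r/(-1 + r) (y(r) = r/(r - 1) + r/(-21) = r/(-1 + r) + r*(-1/21) = r/(-1 + r) - r/21 = -r/21 + r/(-1 + r))
1/(v + y(-8*V(-4, 6))) = 1/(-4758 + (-8*(-3))*(22 - (-8)*(-3))/(21*(-1 - 8*(-3)))) = 1/(-4758 + (1/21)*24*(22 - 1*24)/(-1 + 24)) = 1/(-4758 + (1/21)*24*(22 - 24)/23) = 1/(-4758 + (1/21)*24*(1/23)*(-2)) = 1/(-4758 - 16/161) = 1/(-766054/161) = -161/766054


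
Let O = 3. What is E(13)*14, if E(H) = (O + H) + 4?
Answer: 280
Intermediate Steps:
E(H) = 7 + H (E(H) = (3 + H) + 4 = 7 + H)
E(13)*14 = (7 + 13)*14 = 20*14 = 280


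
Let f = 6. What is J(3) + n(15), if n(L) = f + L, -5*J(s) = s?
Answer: 102/5 ≈ 20.400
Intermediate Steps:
J(s) = -s/5
n(L) = 6 + L
J(3) + n(15) = -1/5*3 + (6 + 15) = -3/5 + 21 = 102/5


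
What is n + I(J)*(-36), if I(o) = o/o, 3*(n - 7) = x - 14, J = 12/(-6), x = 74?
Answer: -9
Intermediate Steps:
J = -2 (J = 12*(-1/6) = -2)
n = 27 (n = 7 + (74 - 14)/3 = 7 + (1/3)*60 = 7 + 20 = 27)
I(o) = 1
n + I(J)*(-36) = 27 + 1*(-36) = 27 - 36 = -9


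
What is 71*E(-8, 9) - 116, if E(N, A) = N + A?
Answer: -45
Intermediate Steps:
E(N, A) = A + N
71*E(-8, 9) - 116 = 71*(9 - 8) - 116 = 71*1 - 116 = 71 - 116 = -45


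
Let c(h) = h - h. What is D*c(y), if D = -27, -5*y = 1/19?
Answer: 0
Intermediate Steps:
y = -1/95 (y = -⅕/19 = -⅕*1/19 = -1/95 ≈ -0.010526)
c(h) = 0
D*c(y) = -27*0 = 0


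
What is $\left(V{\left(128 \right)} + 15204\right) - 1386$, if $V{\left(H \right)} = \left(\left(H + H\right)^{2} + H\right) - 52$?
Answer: $79430$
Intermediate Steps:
$V{\left(H \right)} = -52 + H + 4 H^{2}$ ($V{\left(H \right)} = \left(\left(2 H\right)^{2} + H\right) - 52 = \left(4 H^{2} + H\right) - 52 = \left(H + 4 H^{2}\right) - 52 = -52 + H + 4 H^{2}$)
$\left(V{\left(128 \right)} + 15204\right) - 1386 = \left(\left(-52 + 128 + 4 \cdot 128^{2}\right) + 15204\right) - 1386 = \left(\left(-52 + 128 + 4 \cdot 16384\right) + 15204\right) - 1386 = \left(\left(-52 + 128 + 65536\right) + 15204\right) - 1386 = \left(65612 + 15204\right) - 1386 = 80816 - 1386 = 79430$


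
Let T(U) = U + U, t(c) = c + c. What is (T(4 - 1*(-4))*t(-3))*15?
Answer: -1440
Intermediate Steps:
t(c) = 2*c
T(U) = 2*U
(T(4 - 1*(-4))*t(-3))*15 = ((2*(4 - 1*(-4)))*(2*(-3)))*15 = ((2*(4 + 4))*(-6))*15 = ((2*8)*(-6))*15 = (16*(-6))*15 = -96*15 = -1440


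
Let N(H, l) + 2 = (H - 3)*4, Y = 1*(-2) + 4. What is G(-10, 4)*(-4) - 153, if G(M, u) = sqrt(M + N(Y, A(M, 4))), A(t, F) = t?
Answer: -153 - 16*I ≈ -153.0 - 16.0*I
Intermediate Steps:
Y = 2 (Y = -2 + 4 = 2)
N(H, l) = -14 + 4*H (N(H, l) = -2 + (H - 3)*4 = -2 + (-3 + H)*4 = -2 + (-12 + 4*H) = -14 + 4*H)
G(M, u) = sqrt(-6 + M) (G(M, u) = sqrt(M + (-14 + 4*2)) = sqrt(M + (-14 + 8)) = sqrt(M - 6) = sqrt(-6 + M))
G(-10, 4)*(-4) - 153 = sqrt(-6 - 10)*(-4) - 153 = sqrt(-16)*(-4) - 153 = (4*I)*(-4) - 153 = -16*I - 153 = -153 - 16*I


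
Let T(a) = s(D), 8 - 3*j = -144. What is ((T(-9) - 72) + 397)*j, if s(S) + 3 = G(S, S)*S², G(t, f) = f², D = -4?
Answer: 87856/3 ≈ 29285.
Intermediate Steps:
j = 152/3 (j = 8/3 - ⅓*(-144) = 8/3 + 48 = 152/3 ≈ 50.667)
s(S) = -3 + S⁴ (s(S) = -3 + S²*S² = -3 + S⁴)
T(a) = 253 (T(a) = -3 + (-4)⁴ = -3 + 256 = 253)
((T(-9) - 72) + 397)*j = ((253 - 72) + 397)*(152/3) = (181 + 397)*(152/3) = 578*(152/3) = 87856/3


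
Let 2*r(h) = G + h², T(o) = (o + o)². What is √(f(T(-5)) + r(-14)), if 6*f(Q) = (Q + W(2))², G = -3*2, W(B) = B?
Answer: √1829 ≈ 42.767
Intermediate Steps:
T(o) = 4*o² (T(o) = (2*o)² = 4*o²)
G = -6
f(Q) = (2 + Q)²/6 (f(Q) = (Q + 2)²/6 = (2 + Q)²/6)
r(h) = -3 + h²/2 (r(h) = (-6 + h²)/2 = -3 + h²/2)
√(f(T(-5)) + r(-14)) = √((2 + 4*(-5)²)²/6 + (-3 + (½)*(-14)²)) = √((2 + 4*25)²/6 + (-3 + (½)*196)) = √((2 + 100)²/6 + (-3 + 98)) = √((⅙)*102² + 95) = √((⅙)*10404 + 95) = √(1734 + 95) = √1829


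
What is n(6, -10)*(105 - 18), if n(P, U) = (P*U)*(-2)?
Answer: 10440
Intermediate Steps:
n(P, U) = -2*P*U
n(6, -10)*(105 - 18) = (-2*6*(-10))*(105 - 18) = 120*87 = 10440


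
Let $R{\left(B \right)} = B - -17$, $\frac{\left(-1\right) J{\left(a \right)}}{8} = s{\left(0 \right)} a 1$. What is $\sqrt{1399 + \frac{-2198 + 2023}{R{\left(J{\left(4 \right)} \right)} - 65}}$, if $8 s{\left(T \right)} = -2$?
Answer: $\frac{\sqrt{22454}}{4} \approx 37.462$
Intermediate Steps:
$s{\left(T \right)} = - \frac{1}{4}$ ($s{\left(T \right)} = \frac{1}{8} \left(-2\right) = - \frac{1}{4}$)
$J{\left(a \right)} = 2 a$ ($J{\left(a \right)} = - 8 - \frac{a}{4} \cdot 1 = - 8 \left(- \frac{a}{4}\right) = 2 a$)
$R{\left(B \right)} = 17 + B$ ($R{\left(B \right)} = B + 17 = 17 + B$)
$\sqrt{1399 + \frac{-2198 + 2023}{R{\left(J{\left(4 \right)} \right)} - 65}} = \sqrt{1399 + \frac{-2198 + 2023}{\left(17 + 2 \cdot 4\right) - 65}} = \sqrt{1399 - \frac{175}{\left(17 + 8\right) - 65}} = \sqrt{1399 - \frac{175}{25 - 65}} = \sqrt{1399 - \frac{175}{-40}} = \sqrt{1399 - - \frac{35}{8}} = \sqrt{1399 + \frac{35}{8}} = \sqrt{\frac{11227}{8}} = \frac{\sqrt{22454}}{4}$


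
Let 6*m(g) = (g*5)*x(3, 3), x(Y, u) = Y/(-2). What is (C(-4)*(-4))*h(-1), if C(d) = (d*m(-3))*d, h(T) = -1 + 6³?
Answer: -51600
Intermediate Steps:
x(Y, u) = -Y/2 (x(Y, u) = Y*(-½) = -Y/2)
m(g) = -5*g/4 (m(g) = ((g*5)*(-½*3))/6 = ((5*g)*(-3/2))/6 = (-15*g/2)/6 = -5*g/4)
h(T) = 215 (h(T) = -1 + 216 = 215)
C(d) = 15*d²/4 (C(d) = (d*(-5/4*(-3)))*d = (d*(15/4))*d = (15*d/4)*d = 15*d²/4)
(C(-4)*(-4))*h(-1) = (((15/4)*(-4)²)*(-4))*215 = (((15/4)*16)*(-4))*215 = (60*(-4))*215 = -240*215 = -51600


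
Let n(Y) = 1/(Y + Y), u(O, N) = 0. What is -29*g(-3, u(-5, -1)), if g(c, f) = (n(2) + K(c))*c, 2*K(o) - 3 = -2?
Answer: 261/4 ≈ 65.250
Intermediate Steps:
K(o) = ½ (K(o) = 3/2 + (½)*(-2) = 3/2 - 1 = ½)
n(Y) = 1/(2*Y)
g(c, f) = 3*c/4 (g(c, f) = ((½)/2 + ½)*c = ((½)*(½) + ½)*c = (¼ + ½)*c = 3*c/4)
-29*g(-3, u(-5, -1)) = -87*(-3)/4 = -29*(-9/4) = 261/4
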